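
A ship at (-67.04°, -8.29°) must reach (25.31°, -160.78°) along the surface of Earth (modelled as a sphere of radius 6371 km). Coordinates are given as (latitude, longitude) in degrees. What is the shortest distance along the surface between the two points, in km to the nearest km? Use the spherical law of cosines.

15005 km

Let φ₁ = -1.1701 rad, φ₂ = 0.4417 rad, and Δλ = -2.6615 rad.
cos c = sin φ₁ sin φ₂ + cos φ₁ cos φ₂ cos Δλ = (-0.9208)(0.4275) + (0.3901)(0.9040)(-0.8869) = -0.70642,
so c = arccos(-0.70642) = 2.35522 rad.
Distance = R·c = 6371 × 2.3552 ≈ 15005 km.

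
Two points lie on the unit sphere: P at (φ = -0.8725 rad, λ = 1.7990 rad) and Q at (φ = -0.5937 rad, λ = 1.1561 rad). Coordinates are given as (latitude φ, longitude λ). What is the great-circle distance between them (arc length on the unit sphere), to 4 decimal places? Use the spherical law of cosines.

0.5452

Let φ₁ = -0.8725 rad, φ₂ = -0.5937 rad, and Δλ = -0.6429 rad.
cos c = sin φ₁ sin φ₂ + cos φ₁ cos φ₂ cos Δλ = (-0.7659)(-0.5594) + (0.6429)(0.8289)(0.8004) = 0.85500,
so c = arccos(0.85500) = 0.54525 rad.
On the unit sphere the arc length equals the central angle: 0.5452.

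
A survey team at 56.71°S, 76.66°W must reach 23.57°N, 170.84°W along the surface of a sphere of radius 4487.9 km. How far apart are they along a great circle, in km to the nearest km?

8755 km

With latitudes φ₁ = -56.710°, φ₂ = 23.570° and longitude difference Δλ = -94.180°:
Haversine: a = sin²(Δφ/2) + cos φ₁ cos φ₂ sin²(Δλ/2) = 0.4156 + (0.5489)(0.9166)(0.5364) = 0.68546.
Central angle c = 2·arcsin(√a) = 1.95080 rad.
Distance = R·c = 4487.9 × 1.9508 ≈ 8755 km.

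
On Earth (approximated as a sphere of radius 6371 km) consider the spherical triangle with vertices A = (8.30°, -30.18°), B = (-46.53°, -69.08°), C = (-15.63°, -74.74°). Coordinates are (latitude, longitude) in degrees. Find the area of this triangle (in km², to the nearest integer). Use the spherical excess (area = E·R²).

Side lengths (central angles): a = 0.5456, b = 0.8762, c = 1.1318 rad; semiperimeter s = 1.2768.
By l'Huilier's theorem, tan(E/4) = √[tan(s/2) tan((s−a)/2) tan((s−b)/2) tan((s−c)/2)], giving spherical excess E = 0.2585 rad.
Area = E·R² = 0.2585 × (6371)² ≈ 10491962 km².

10491962 km²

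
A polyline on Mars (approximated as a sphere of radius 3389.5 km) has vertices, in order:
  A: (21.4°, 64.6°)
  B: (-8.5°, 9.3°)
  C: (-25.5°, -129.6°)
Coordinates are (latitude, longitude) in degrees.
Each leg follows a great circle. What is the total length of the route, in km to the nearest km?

Leg A→B: central angle 1.0812 rad, distance 3664.7 km.
Leg B→C: central angle 2.2257 rad, distance 7543.9 km.
Total: 3664.7 + 7543.9 ≈ 11209 km.

11209 km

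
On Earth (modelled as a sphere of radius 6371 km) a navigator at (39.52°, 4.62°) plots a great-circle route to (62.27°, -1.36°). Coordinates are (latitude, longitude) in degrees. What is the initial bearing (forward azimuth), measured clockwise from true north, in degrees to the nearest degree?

353°

With φ₁ = 0.6898, φ₂ = 1.0868, Δλ = -0.1044 rad, the forward-azimuth formula gives
θ = atan2( sin Δλ cos φ₂ , cos φ₁ sin φ₂ − sin φ₁ cos φ₂ cos Δλ ) = atan2(-0.0485, 0.3883) = -7.12°.
Adding 360° brings this into [0°, 360°): 353°.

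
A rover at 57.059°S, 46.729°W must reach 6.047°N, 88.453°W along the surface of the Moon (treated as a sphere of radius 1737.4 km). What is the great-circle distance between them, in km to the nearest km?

2172 km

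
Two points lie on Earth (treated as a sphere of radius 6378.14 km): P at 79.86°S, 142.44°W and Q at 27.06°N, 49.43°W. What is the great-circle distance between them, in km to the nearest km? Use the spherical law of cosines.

In radians: φ₁ = -1.3938, φ₂ = 0.4723, Δλ = 93.010° = 1.6233 rad.
cos c = sin φ₁ sin φ₂ + cos φ₁ cos φ₂ cos Δλ = (-0.9844)(0.4549) + (0.1761)(0.8905)(-0.0525) = -0.45605,
so c = arccos(-0.45605) = 2.04435 rad.
Distance = R·c = 6378.14 × 2.0443 ≈ 13039 km.

13039 km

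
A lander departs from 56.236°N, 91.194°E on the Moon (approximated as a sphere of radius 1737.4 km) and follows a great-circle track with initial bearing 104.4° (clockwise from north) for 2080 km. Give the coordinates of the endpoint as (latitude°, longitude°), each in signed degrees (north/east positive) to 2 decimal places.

Angular distance δ = d/R = 2080/1737.4 = 1.19719 rad; initial bearing θ = 1.8221 rad.
sin φ₂ = sin φ₁ cos δ + cos φ₁ sin δ cos θ = (0.8313)(0.3650) + (0.5558)(0.9310)(-0.2487) = 0.1747, so φ₂ = 10.06°.
Δλ = atan2(sin θ sin δ cos φ₁, cos δ − sin φ₁ sin φ₂) = atan2(0.5012, 0.2197) = 66.328°.
λ₂ = 91.194° + 66.328° = 157.52°.

10.06°, 157.52°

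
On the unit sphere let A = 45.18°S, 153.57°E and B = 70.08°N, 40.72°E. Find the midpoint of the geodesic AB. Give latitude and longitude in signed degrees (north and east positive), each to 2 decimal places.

19.47°, 124.83°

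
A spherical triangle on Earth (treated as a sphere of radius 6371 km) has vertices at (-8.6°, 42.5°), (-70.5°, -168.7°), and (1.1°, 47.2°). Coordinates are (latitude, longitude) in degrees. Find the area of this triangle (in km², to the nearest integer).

5684843 km²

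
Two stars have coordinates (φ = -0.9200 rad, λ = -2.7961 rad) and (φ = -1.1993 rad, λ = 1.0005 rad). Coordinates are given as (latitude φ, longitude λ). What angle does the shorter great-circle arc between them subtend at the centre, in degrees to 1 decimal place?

In radians: φ₁ = -0.9200, φ₂ = -1.1993, Δλ = -142.471° = -2.4866 rad.
cos c = sin φ₁ sin φ₂ + cos φ₁ cos φ₂ cos Δλ = (-0.7956)(-0.9318) + (0.6058)(0.3630)(-0.7930) = 0.56692,
so c = arccos(0.56692) = 0.96803 rad.
So the angular separation is 55.5°.

55.5°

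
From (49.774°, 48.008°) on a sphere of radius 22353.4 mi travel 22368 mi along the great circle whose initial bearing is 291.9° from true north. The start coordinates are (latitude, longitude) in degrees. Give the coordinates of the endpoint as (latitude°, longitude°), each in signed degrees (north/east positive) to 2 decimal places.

37.94°, -34.06°

Angular distance δ = d/R = 22368/22353.4 = 1.00065 rad; initial bearing θ = 5.0946 rad.
sin φ₂ = sin φ₁ cos δ + cos φ₁ sin δ cos θ = (0.7635)(0.5398) + (0.6458)(0.8418)(0.3730) = 0.6149, so φ₂ = 37.94°.
Δλ = atan2(sin θ sin δ cos φ₁, cos δ − sin φ₁ sin φ₂) = atan2(-0.5044, 0.0703) = -82.067°.
λ₂ = 48.008° − 82.067° = -34.06°.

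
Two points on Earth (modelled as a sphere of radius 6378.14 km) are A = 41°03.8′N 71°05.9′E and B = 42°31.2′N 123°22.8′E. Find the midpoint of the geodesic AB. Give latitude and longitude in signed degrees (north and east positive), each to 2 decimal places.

44.88°, 96.92°

The central angle between A and B is δ = 0.6698 rad.
With f = 0.5, the slerp weights are sin((1−f)δ)/sin δ = 0.5294 and sin(fδ)/sin δ = 0.5294.
Weighted sum of the unit vectors: (0.5294)·(0.2442,0.7133,0.6569) + (0.5294)·(-0.4055,0.6155,0.6758) = (-0.0854, 0.7035, 0.7056).
Converting back: φ = atan2(z, √(x²+y²)) = 44.88°, λ = atan2(y, x) = 96.92°.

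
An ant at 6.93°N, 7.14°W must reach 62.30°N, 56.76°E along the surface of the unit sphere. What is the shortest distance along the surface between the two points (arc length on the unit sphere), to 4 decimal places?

Let φ₁ = 0.1210 rad, φ₂ = 1.0873 rad, and Δλ = 1.1153 rad.
cos c = sin φ₁ sin φ₂ + cos φ₁ cos φ₂ cos Δλ = (0.1207)(0.8854) + (0.9927)(0.4648)(0.4399) = 0.30984,
so c = arccos(0.30984) = 1.25577 rad.
On the unit sphere the arc length equals the central angle: 1.2558.

1.2558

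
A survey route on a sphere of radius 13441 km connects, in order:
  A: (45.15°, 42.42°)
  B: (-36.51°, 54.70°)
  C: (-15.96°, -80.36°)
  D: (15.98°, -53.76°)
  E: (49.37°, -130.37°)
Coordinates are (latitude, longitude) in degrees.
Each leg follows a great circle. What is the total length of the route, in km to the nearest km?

71684 km

Leg A→B: central angle 1.4383 rad, distance 19332.6 km.
Leg B→C: central angle 1.9643 rad, distance 26401.9 km.
Leg C→D: central angle 0.7216 rad, distance 9698.6 km.
Leg D→E: central angle 1.2091 rad, distance 16250.9 km.
Total: 19332.6 + 26401.9 + 9698.6 + 16250.9 ≈ 71684 km.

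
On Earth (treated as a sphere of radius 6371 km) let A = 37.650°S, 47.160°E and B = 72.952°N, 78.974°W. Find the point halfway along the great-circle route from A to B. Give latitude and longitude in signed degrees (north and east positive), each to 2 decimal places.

27.52°, 26.22°

The central angle between A and B is δ = 2.3759 rad.
With f = 0.5, the slerp weights are sin((1−f)δ)/sin δ = 1.3384 and sin(fδ)/sin δ = 1.3384.
Weighted sum of the unit vectors: (1.3384)·(0.5384,0.5806,-0.6108) + (1.3384)·(0.0561,-0.2878,0.9561) = (0.7956, 0.3919, 0.4620).
Converting back: φ = atan2(z, √(x²+y²)) = 27.52°, λ = atan2(y, x) = 26.22°.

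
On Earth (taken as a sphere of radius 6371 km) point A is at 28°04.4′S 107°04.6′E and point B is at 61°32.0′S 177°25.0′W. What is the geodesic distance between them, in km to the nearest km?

With latitudes φ₁ = -28.073°, φ₂ = -61.533° and longitude difference Δλ = 75.507°:
cos c = sin φ₁ sin φ₂ + cos φ₁ cos φ₂ cos Δλ = (-0.4706)(-0.8791) + (0.8823)(0.4766)(0.2503) = 0.51896,
so c = arccos(0.51896) = 1.02517 rad.
Distance = R·c = 6371 × 1.0252 ≈ 6531 km.

6531 km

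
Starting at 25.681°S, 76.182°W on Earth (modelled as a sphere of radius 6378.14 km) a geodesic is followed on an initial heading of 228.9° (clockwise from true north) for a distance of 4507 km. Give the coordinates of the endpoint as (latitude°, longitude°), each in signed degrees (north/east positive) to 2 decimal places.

-45.58°, -120.53°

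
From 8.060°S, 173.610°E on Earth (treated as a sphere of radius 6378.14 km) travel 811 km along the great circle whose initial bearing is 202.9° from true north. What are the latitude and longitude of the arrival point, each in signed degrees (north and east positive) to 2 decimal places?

Angular distance δ = d/R = 811/6378.14 = 0.12715 rad; initial bearing θ = 3.5413 rad.
sin φ₂ = sin φ₁ cos δ + cos φ₁ sin δ cos θ = (-0.1402)(0.9919) + (0.9901)(0.1268)(-0.9212) = -0.2547, so φ₂ = -14.76°.
Δλ = atan2(sin θ sin δ cos φ₁, cos δ − sin φ₁ sin φ₂) = atan2(-0.0489, 0.9562) = -2.925°.
λ₂ = 173.610° − 2.925° = 170.69°.

-14.76°, 170.69°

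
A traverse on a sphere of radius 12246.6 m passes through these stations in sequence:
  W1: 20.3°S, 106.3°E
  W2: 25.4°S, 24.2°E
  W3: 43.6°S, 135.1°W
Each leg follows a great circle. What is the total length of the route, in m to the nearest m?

39125 m

Leg W1→W2: central angle 1.3023 rad, distance 15949.0 m.
Leg W2→W3: central angle 1.8925 rad, distance 23176.1 m.
Total: 15949.0 + 23176.1 ≈ 39125 m.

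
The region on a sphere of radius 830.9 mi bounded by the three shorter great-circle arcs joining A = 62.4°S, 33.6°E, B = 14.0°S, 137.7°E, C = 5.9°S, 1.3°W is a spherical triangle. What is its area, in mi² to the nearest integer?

662037 mi²

Side lengths (central angles): a = 2.3512, b = 1.0826, c = 1.4657 rad; semiperimeter s = 2.4497.
By l'Huilier's theorem, tan(E/4) = √[tan(s/2) tan((s−a)/2) tan((s−b)/2) tan((s−c)/2)], giving spherical excess E = 0.9589 rad.
Area = E·R² = 0.9589 × (830.9)² ≈ 662037 mi².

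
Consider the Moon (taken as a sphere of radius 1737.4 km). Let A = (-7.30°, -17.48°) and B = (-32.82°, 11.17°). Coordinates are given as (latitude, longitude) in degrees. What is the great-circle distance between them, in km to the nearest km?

1117 km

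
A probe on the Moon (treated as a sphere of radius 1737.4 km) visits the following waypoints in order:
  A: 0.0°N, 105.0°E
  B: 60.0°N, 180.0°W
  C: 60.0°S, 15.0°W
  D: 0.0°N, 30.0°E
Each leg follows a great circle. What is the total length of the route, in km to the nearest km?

9836 km

Leg A→B: central angle 1.4410 rad, distance 2503.6 km.
Leg B→C: central angle 3.0110 rad, distance 5231.3 km.
Leg C→D: central angle 1.2094 rad, distance 2101.3 km.
Total: 2503.6 + 5231.3 + 2101.3 ≈ 9836 km.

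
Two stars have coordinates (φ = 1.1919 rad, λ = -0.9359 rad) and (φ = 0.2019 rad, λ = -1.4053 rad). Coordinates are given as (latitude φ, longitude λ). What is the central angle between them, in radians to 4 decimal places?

1.0362 rad

With latitudes φ₁ = 68.291°, φ₂ = 11.568° and longitude difference Δλ = -26.895°:
Haversine: a = sin²(Δφ/2) + cos φ₁ cos φ₂ sin²(Δλ/2) = 0.2257 + (0.3699)(0.9797)(0.0541) = 0.24525.
Central angle c = 2·arcsin(√a) = 1.03620 rad.
So the angular separation is 1.0362 rad.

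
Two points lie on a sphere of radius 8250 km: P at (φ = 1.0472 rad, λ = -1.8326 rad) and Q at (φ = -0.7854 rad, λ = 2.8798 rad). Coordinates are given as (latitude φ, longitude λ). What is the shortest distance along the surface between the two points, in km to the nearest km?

With latitudes φ₁ = 60.000°, φ₂ = -45.000° and longitude difference Δλ = -89.999°:
Haversine: a = sin²(Δφ/2) + cos φ₁ cos φ₂ sin²(Δλ/2) = 0.6294 + (0.5000)(0.7071)(0.5000) = 0.80619.
Central angle c = 2·arcsin(√a) = 2.22985 rad.
Distance = R·c = 8250 × 2.2299 ≈ 18396 km.

18396 km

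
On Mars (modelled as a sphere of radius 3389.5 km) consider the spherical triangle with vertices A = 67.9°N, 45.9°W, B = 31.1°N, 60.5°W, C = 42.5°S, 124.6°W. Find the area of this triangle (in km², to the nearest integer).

6459864 km²

Side lengths (central angles): a = 1.6441, b = 2.1793, c = 0.6595 rad; semiperimeter s = 2.2414.
By l'Huilier's theorem, tan(E/4) = √[tan(s/2) tan((s−a)/2) tan((s−b)/2) tan((s−c)/2)], giving spherical excess E = 0.5623 rad.
Area = E·R² = 0.5623 × (3389.5)² ≈ 6459864 km².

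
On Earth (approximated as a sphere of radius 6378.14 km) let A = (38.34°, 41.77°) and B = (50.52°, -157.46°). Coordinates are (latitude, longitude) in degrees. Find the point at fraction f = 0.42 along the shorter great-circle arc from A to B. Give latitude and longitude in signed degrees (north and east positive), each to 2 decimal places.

Central angle δ = 1.5629 rad. Interpolating on the sphere with fraction f = 0.42:
P = [sin((1−f)δ)·A + sin(fδ)·B] / sin δ = 0.7874·A + 0.6103·B in Cartesian coordinates,
giving P = (0.1022, 0.2626, 0.9595), i.e. latitude 73.63°, longitude 68.74°.

73.63°, 68.74°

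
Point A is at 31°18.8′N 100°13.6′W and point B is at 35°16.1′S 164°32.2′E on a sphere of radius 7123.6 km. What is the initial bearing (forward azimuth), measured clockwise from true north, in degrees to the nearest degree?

241°

With φ₁ = 0.5465, φ₂ = -0.6155, Δλ = -1.6622 rad, the forward-azimuth formula gives
θ = atan2( sin Δλ cos φ₂ , cos φ₁ sin φ₂ − sin φ₁ cos φ₂ cos Δλ ) = atan2(-0.8130, -0.4546) = -119.21°.
Adding 360° brings this into [0°, 360°): 241°.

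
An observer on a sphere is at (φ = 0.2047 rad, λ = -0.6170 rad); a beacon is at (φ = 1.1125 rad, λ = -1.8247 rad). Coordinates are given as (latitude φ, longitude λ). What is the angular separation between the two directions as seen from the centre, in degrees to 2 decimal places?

70.36°

Let φ₁ = 0.2047 rad, φ₂ = 1.1125 rad, and Δλ = -1.2077 rad.
Haversine: a = sin²(Δφ/2) + cos φ₁ cos φ₂ sin²(Δλ/2) = 0.1923 + (0.9791)(0.4424)(0.3224) = 0.33192.
Central angle c = 2·arcsin(√a) = 1.22797 rad.
So the angular separation is 70.36°.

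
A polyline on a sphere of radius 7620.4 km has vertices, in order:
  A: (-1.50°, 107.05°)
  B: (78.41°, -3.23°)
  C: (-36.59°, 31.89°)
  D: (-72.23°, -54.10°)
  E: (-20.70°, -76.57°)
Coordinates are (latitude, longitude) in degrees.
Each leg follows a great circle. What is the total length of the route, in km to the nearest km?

Leg A→B: central angle 1.6662 rad, distance 12697.1 km.
Leg B→C: central angle 2.0398 rad, distance 15544.0 km.
Leg C→D: central angle 0.9462 rad, distance 7210.3 km.
Leg D→E: central angle 0.9268 rad, distance 7062.3 km.
Total: 12697.1 + 15544.0 + 7210.3 + 7062.3 ≈ 42514 km.

42514 km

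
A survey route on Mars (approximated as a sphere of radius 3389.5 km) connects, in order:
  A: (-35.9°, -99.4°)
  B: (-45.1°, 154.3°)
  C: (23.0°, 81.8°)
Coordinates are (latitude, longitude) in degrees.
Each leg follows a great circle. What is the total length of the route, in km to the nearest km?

Leg A→B: central angle 1.3131 rad, distance 4450.7 km.
Leg B→C: central angle 1.6523 rad, distance 5600.4 km.
Total: 4450.7 + 5600.4 ≈ 10051 km.

10051 km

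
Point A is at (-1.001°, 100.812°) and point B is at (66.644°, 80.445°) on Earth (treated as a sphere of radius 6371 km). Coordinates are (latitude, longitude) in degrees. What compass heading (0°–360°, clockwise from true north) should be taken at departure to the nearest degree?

Δλ = -20.367° = -0.3555 rad.
y = sin Δλ · cos φ₂ = (-0.3480)(0.3964) = -0.1380
x = cos φ₁ sin φ₂ − sin φ₁ cos φ₂ cos Δλ = (0.9998)(0.9181) − (-0.0175)(0.3964)(0.9375) = 0.9244
θ = atan2(y, x) = -8.49°; adding 360° gives 352°.

352°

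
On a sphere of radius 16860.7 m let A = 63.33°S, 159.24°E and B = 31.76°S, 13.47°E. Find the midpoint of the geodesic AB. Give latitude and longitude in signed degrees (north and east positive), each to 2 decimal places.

The central angle between A and B is δ = 1.4153 rad.
With f = 0.5, the slerp weights are sin((1−f)δ)/sin δ = 0.6580 and sin(fδ)/sin δ = 0.6580.
Weighted sum of the unit vectors: (0.6580)·(-0.4197,0.1591,-0.8936) + (0.6580)·(0.8269,0.1981,-0.5264) = (0.2679, 0.2350, -0.9343).
Converting back: φ = atan2(z, √(x²+y²)) = -69.12°, λ = atan2(y, x) = 41.26°.

-69.12°, 41.26°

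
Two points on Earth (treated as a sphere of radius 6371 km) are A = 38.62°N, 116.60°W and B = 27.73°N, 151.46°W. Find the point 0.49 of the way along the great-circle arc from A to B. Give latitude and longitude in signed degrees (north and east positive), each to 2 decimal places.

34.53°, -134.80°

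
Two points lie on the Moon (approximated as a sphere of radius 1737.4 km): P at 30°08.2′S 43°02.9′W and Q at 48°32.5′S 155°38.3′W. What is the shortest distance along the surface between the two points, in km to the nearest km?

Let φ₁ = -0.5260 rad, φ₂ = -0.8472 rad, and Δλ = -1.9651 rad.
cos c = sin φ₁ sin φ₂ + cos φ₁ cos φ₂ cos Δλ = (-0.5021)(-0.7494) + (0.8648)(0.6621)(-0.3841) = 0.15632,
so c = arccos(0.15632) = 1.41384 rad.
Distance = R·c = 1737.4 × 1.4138 ≈ 2456 km.

2456 km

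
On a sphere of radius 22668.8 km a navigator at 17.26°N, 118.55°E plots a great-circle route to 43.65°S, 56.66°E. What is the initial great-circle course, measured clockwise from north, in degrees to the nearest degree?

With φ₁ = 0.3012, φ₂ = -0.7618, Δλ = -1.0802 rad, the forward-azimuth formula gives
θ = atan2( sin Δλ cos φ₂ , cos φ₁ sin φ₂ − sin φ₁ cos φ₂ cos Δλ ) = atan2(-0.6382, -0.7603) = -139.99°.
Adding 360° brings this into [0°, 360°): 220°.

220°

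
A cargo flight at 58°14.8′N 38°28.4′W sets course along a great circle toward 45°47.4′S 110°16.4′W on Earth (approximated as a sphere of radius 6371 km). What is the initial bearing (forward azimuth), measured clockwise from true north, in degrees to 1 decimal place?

With φ₁ = 1.0166, φ₂ = -0.7992, Δλ = -1.2531 rad, the forward-azimuth formula gives
θ = atan2( sin Δλ cos φ₂ , cos φ₁ sin φ₂ − sin φ₁ cos φ₂ cos Δλ ) = atan2(-0.6624, -0.5624) = -130.33°.
Adding 360° brings this into [0°, 360°): 229.7°.

229.7°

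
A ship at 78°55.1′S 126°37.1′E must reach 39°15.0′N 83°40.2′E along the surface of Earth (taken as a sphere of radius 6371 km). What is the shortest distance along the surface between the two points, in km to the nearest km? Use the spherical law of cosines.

13432 km

With latitudes φ₁ = -78.918°, φ₂ = 39.250° and longitude difference Δλ = -42.948°:
cos c = sin φ₁ sin φ₂ + cos φ₁ cos φ₂ cos Δλ = (-0.9814)(0.6327) + (0.1922)(0.7744)(0.7320) = -0.51196,
so c = arccos(-0.51196) = 2.10826 rad.
Distance = R·c = 6371 × 2.1083 ≈ 13432 km.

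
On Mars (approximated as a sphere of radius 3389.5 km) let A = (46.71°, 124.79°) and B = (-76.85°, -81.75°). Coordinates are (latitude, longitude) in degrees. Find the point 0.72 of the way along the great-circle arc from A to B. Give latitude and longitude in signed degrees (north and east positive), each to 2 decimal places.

The central angle between A and B is δ = 2.5837 rad.
With f = 0.72, the slerp weights are sin((1−f)δ)/sin δ = 1.2504 and sin(fδ)/sin δ = 1.8103.
Weighted sum of the unit vectors: (1.2504)·(-0.3912,0.5631,0.7279) + (1.8103)·(0.0326,-0.2251,-0.9738) = (-0.4301, 0.2965, -0.8527).
Converting back: φ = atan2(z, √(x²+y²)) = -58.51°, λ = atan2(y, x) = 145.42°.

-58.51°, 145.42°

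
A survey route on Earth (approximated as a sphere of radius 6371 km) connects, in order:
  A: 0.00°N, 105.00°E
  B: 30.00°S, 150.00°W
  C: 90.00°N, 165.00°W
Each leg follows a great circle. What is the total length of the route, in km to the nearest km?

24791 km

Leg A→B: central angle 1.7969 rad, distance 11447.8 km.
Leg B→C: central angle 2.0944 rad, distance 13343.4 km.
Total: 11447.8 + 13343.4 ≈ 24791 km.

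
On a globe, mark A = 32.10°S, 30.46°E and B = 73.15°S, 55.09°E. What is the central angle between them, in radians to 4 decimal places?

0.7498 rad

With latitudes φ₁ = -32.100°, φ₂ = -73.150° and longitude difference Δλ = 24.630°:
cos c = sin φ₁ sin φ₂ + cos φ₁ cos φ₂ cos Δλ = (-0.5314)(-0.9571) + (0.8471)(0.2899)(0.9090) = 0.73180,
so c = arccos(0.73180) = 0.74984 rad.
So the angular separation is 0.7498 rad.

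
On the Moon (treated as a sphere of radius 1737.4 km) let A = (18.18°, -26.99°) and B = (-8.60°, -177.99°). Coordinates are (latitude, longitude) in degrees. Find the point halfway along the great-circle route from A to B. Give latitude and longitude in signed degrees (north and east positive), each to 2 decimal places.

18.45°, -106.90°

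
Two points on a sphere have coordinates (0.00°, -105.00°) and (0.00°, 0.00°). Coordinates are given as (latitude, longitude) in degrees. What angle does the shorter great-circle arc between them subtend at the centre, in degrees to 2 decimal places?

105.00°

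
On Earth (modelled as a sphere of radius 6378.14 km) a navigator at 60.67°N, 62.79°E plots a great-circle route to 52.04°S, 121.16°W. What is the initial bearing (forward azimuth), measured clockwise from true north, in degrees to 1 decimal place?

15.9°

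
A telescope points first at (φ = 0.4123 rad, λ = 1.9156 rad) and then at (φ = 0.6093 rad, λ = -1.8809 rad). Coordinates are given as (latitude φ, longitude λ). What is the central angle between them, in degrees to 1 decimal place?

With latitudes φ₁ = 23.623°, φ₂ = 34.910° and longitude difference Δλ = 142.477°:
Haversine: a = sin²(Δφ/2) + cos φ₁ cos φ₂ sin²(Δλ/2) = 0.0097 + (0.9162)(0.8200)(0.8966) = 0.68328.
Central angle c = 2·arcsin(√a) = 1.94610 rad.
So the angular separation is 111.5°.

111.5°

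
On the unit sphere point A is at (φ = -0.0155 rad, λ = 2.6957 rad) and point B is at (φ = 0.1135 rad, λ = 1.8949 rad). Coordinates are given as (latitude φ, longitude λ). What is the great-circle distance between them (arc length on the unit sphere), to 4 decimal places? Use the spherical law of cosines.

0.8096

In radians: φ₁ = -0.0155, φ₂ = 0.1135, Δλ = -45.882° = -0.8008 rad.
cos c = sin φ₁ sin φ₂ + cos φ₁ cos φ₂ cos Δλ = (-0.0155)(0.1133) + (0.9999)(0.9936)(0.6961) = 0.68982,
so c = arccos(0.68982) = 0.80956 rad.
On the unit sphere the arc length equals the central angle: 0.8096.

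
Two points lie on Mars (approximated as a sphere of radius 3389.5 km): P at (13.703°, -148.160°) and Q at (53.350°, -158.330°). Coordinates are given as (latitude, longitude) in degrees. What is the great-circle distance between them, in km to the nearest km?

2393 km

Let φ₁ = 0.2392 rad, φ₂ = 0.9311 rad, and Δλ = -0.1775 rad.
cos c = sin φ₁ sin φ₂ + cos φ₁ cos φ₂ cos Δλ = (0.2369)(0.8023) + (0.9715)(0.5969)(0.9843) = 0.76088,
so c = arccos(0.76088) = 0.70613 rad.
Distance = R·c = 3389.5 × 0.7061 ≈ 2393 km.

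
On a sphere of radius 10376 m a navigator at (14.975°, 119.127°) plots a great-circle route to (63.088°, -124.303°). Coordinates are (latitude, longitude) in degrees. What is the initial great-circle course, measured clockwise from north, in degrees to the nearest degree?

With φ₁ = 0.2614, φ₂ = 1.1011, Δλ = 2.0345 rad, the forward-azimuth formula gives
θ = atan2( sin Δλ cos φ₂ , cos φ₁ sin φ₂ − sin φ₁ cos φ₂ cos Δλ ) = atan2(0.4048, 0.9137) = 23.90°.
So the initial bearing is 24°.

24°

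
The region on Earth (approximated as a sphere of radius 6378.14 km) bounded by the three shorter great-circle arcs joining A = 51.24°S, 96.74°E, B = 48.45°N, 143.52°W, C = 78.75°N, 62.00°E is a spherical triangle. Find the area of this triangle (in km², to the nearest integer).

Side lengths (central angles): a = 0.9056, b = 2.2975, c = 2.4809 rad; semiperimeter s = 2.8420.
By l'Huilier's theorem, tan(E/4) = √[tan(s/2) tan((s−a)/2) tan((s−b)/2) tan((s−c)/2)], giving spherical excess E = 2.4444 rad.
Area = E·R² = 2.4444 × (6378.14)² ≈ 99441288 km².

99441288 km²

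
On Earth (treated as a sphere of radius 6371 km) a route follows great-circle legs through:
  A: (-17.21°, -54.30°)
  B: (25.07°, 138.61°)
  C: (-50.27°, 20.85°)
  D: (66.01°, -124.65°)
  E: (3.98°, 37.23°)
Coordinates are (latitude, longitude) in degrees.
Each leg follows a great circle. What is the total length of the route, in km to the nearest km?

61984 km

Leg A→B: central angle 2.8909 rad, distance 18417.7 km.
Leg B→C: central angle 2.2087 rad, distance 14071.8 km.
Leg C→D: central angle 2.7308 rad, distance 17397.8 km.
Leg D→E: central angle 1.8987 rad, distance 12096.7 km.
Total: 18417.7 + 14071.8 + 17397.8 + 12096.7 ≈ 61984 km.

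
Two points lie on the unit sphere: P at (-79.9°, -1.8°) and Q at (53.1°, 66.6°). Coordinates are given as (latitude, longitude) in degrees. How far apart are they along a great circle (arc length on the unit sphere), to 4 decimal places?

2.4166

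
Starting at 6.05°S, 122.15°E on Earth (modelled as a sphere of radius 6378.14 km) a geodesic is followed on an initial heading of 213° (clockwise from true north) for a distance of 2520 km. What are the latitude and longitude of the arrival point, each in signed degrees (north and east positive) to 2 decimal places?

Angular distance δ = d/R = 2520/6378.14 = 0.39510 rad; initial bearing θ = 3.7176 rad.
sin φ₂ = sin φ₁ cos δ + cos φ₁ sin δ cos θ = (-0.1054)(0.9230) + (0.9944)(0.3849)(-0.8387) = -0.4183, so φ₂ = -24.73°.
Δλ = atan2(sin θ sin δ cos φ₁, cos δ − sin φ₁ sin φ₂) = atan2(-0.2085, 0.8789) = -13.344°.
λ₂ = 122.150° − 13.344° = 108.81°.

-24.73°, 108.81°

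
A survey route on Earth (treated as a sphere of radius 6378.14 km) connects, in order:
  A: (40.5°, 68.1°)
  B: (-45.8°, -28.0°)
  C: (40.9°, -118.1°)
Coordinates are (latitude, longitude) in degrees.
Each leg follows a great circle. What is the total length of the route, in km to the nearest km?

26663 km

Leg A→B: central angle 2.1199 rad, distance 13521.1 km.
Leg B→C: central angle 2.0604 rad, distance 13141.8 km.
Total: 13521.1 + 13141.8 ≈ 26663 km.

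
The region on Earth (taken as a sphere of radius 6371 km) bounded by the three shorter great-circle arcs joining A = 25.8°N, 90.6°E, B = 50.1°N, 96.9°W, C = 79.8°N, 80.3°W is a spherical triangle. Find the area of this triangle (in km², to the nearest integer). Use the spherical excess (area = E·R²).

4604152 km²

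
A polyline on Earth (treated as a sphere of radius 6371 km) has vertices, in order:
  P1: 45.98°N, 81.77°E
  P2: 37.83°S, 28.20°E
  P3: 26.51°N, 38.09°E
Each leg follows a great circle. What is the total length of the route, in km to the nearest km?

Leg P1→P2: central angle 1.6862 rad, distance 10742.5 km.
Leg P2→P3: central angle 1.1346 rad, distance 7228.3 km.
Total: 10742.5 + 7228.3 ≈ 17971 km.

17971 km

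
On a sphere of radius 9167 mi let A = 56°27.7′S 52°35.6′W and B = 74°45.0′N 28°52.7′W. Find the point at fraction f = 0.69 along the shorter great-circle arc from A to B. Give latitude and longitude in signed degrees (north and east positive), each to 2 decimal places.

34.33°, -42.64°

Central angle δ = 2.3065 rad. Interpolating on the sphere with fraction f = 0.69:
P = [sin((1−f)δ)·A + sin(fδ)·B] / sin δ = 0.8844·A + 1.3486·B in Cartesian coordinates,
giving P = (0.6074, -0.5594, 0.5640), i.e. latitude 34.33°, longitude -42.64°.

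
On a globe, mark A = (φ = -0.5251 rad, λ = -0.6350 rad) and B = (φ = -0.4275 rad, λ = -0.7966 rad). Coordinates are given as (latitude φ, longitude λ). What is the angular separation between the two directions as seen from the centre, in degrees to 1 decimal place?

9.9°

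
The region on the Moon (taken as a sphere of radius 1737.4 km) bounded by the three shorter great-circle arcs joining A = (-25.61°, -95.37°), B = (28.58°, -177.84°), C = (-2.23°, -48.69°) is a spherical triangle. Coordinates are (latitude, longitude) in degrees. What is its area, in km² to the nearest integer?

3269794 km²

Side lengths (central angles): a = 2.1805, b = 0.8828, c = 1.6740 rad; semiperimeter s = 2.3686.
By l'Huilier's theorem, tan(E/4) = √[tan(s/2) tan((s−a)/2) tan((s−b)/2) tan((s−c)/2)], giving spherical excess E = 1.0832 rad.
Area = E·R² = 1.0832 × (1737.4)² ≈ 3269794 km².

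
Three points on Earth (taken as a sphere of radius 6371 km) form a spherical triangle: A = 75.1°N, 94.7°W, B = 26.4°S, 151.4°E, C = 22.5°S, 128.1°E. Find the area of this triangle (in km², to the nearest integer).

Side lengths (central angles): a = 0.3758, b = 2.1461, c = 2.1212 rad; semiperimeter s = 2.3216.
By l'Huilier's theorem, tan(E/4) = √[tan(s/2) tan((s−a)/2) tan((s−b)/2) tan((s−c)/2)], giving spherical excess E = 0.6845 rad.
Area = E·R² = 0.6845 × (6371)² ≈ 27784996 km².

27784996 km²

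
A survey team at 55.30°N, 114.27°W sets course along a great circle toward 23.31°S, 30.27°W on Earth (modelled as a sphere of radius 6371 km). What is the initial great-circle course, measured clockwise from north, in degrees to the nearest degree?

108°

Δλ = 84.000° = 1.4661 rad.
y = sin Δλ · cos φ₂ = (0.9945)(0.9184) = 0.9133
x = cos φ₁ sin φ₂ − sin φ₁ cos φ₂ cos Δλ = (0.5693)(-0.3957) − (0.8221)(0.9184)(0.1045) = -0.3042
θ = atan2(y, x) = 108.42°, so the bearing is 108°.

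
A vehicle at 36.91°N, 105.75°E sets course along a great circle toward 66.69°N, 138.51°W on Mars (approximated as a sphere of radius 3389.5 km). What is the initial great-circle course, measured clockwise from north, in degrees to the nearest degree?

23°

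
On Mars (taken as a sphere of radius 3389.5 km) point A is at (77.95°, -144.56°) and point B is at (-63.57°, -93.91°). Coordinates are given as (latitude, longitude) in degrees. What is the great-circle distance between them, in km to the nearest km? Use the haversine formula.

8564 km

Let φ₁ = 1.3605 rad, φ₂ = -1.1095 rad, and Δλ = 0.8840 rad.
Haversine: a = sin²(Δφ/2) + cos φ₁ cos φ₂ sin²(Δλ/2) = 0.8914 + (0.2088)(0.4451)(0.1830) = 0.90841.
Central angle c = 2·arcsin(√a) = 2.52669 rad.
Distance = R·c = 3389.5 × 2.5267 ≈ 8564 km.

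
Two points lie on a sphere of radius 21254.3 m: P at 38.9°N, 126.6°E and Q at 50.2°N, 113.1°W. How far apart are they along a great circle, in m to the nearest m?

With latitudes φ₁ = 38.900°, φ₂ = 50.200° and longitude difference Δλ = 120.300°:
Haversine: a = sin²(Δφ/2) + cos φ₁ cos φ₂ sin²(Δλ/2) = 0.0097 + (0.7782)(0.6401)(0.7523) = 0.38444.
Central angle c = 2·arcsin(√a) = 1.33757 rad.
Distance = R·c = 21254.3 × 1.3376 ≈ 28429 m.

28429 m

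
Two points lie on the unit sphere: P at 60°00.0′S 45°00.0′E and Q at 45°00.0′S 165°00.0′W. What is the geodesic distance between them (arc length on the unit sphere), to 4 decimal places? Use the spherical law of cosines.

With latitudes φ₁ = -60.000°, φ₂ = -45.000° and longitude difference Δλ = 150.000°:
cos c = sin φ₁ sin φ₂ + cos φ₁ cos φ₂ cos Δλ = (-0.8660)(-0.7071) + (0.5000)(0.7071)(-0.8660) = 0.30619,
so c = arccos(0.30619) = 1.25961 rad.
On the unit sphere the arc length equals the central angle: 1.2596.

1.2596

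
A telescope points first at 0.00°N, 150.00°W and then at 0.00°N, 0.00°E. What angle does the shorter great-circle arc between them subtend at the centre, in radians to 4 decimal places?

In radians: φ₁ = 0.0000, φ₂ = 0.0000, Δλ = 150.000° = 2.6180 rad.
Haversine: a = sin²(Δφ/2) + cos φ₁ cos φ₂ sin²(Δλ/2) = 0.0000 + (1.0000)(1.0000)(0.9330) = 0.93301.
Central angle c = 2·arcsin(√a) = 2.61799 rad.
So the angular separation is 2.6180 rad.

2.6180 rad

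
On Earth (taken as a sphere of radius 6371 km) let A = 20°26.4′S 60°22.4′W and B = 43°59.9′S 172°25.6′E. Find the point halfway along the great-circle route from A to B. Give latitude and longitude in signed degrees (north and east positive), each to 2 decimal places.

-53.88°, -109.15°

Central angle δ = 1.7365 rad. Interpolating on the sphere with fraction f = 0.5:
P = [sin((1−f)δ)·A + sin(fδ)·B] / sin δ = 0.7738·A + 0.7738·B in Cartesian coordinates,
giving P = (-0.1933, -0.5569, -0.8077), i.e. latitude -53.88°, longitude -109.15°.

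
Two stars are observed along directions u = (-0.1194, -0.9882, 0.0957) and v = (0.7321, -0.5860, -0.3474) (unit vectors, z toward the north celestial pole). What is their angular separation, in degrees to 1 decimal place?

62.7°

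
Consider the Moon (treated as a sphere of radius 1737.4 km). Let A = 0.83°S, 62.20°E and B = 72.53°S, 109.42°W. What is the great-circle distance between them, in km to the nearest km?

3228 km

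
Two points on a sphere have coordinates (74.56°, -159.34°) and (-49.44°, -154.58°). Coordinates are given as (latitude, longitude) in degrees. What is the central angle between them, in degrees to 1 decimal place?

In radians: φ₁ = 1.3013, φ₂ = -0.8629, Δλ = 4.760° = 0.0831 rad.
cos c = sin φ₁ sin φ₂ + cos φ₁ cos φ₂ cos Δλ = (0.9639)(-0.7597) + (0.2662)(0.6502)(0.9966) = -0.55979,
so c = arccos(-0.55979) = 2.16493 rad.
So the angular separation is 124.0°.

124.0°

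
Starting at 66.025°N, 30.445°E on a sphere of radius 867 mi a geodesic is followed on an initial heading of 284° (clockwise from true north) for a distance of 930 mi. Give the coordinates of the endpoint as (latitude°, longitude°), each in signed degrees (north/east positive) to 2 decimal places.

31.53°, -59.56°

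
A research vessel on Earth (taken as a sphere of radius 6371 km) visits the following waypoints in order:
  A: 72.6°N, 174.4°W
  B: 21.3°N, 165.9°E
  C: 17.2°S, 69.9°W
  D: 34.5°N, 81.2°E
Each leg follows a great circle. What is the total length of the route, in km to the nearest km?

36568 km

Leg A→B: central angle 0.9161 rad, distance 5836.3 km.
Leg B→C: central angle 2.2239 rad, distance 14168.7 km.
Leg C→D: central angle 2.5997 rad, distance 16562.5 km.
Total: 5836.3 + 14168.7 + 16562.5 ≈ 36568 km.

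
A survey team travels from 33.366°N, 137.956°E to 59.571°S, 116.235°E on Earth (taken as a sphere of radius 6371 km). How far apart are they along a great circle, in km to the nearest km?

With latitudes φ₁ = 33.366°, φ₂ = -59.571° and longitude difference Δλ = -21.721°:
cos c = sin φ₁ sin φ₂ + cos φ₁ cos φ₂ cos Δλ = (0.5500)(-0.8623) + (0.8352)(0.5065)(0.9290) = -0.08127,
so c = arccos(-0.08127) = 1.65216 rad.
Distance = R·c = 6371 × 1.6522 ≈ 10526 km.

10526 km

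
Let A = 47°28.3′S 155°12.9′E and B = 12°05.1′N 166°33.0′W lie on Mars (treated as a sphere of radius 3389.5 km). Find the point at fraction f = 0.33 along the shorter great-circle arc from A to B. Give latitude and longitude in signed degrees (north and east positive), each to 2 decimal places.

The central angle between A and B is δ = 1.1973 rad.
With f = 0.33, the slerp weights are sin((1−f)δ)/sin δ = 0.7721 and sin(fδ)/sin δ = 0.4134.
Weighted sum of the unit vectors: (0.7721)·(-0.6137,0.2834,-0.7369) + (0.4134)·(-0.9510,-0.2274,0.2094) = (-0.8670, 0.1248, -0.4824).
Converting back: φ = atan2(z, √(x²+y²)) = -28.85°, λ = atan2(y, x) = 171.81°.

-28.85°, 171.81°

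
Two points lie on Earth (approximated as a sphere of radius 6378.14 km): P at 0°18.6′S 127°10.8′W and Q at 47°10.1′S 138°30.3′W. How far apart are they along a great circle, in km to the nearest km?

In radians: φ₁ = -0.0054, φ₂ = -0.8232, Δλ = -11.325° = -0.1977 rad.
cos c = sin φ₁ sin φ₂ + cos φ₁ cos φ₂ cos Δλ = (-0.0054)(-0.7334) + (1.0000)(0.6798)(0.9805) = 0.67057,
so c = arccos(0.67057) = 0.83582 rad.
Distance = R·c = 6378.14 × 0.8358 ≈ 5331 km.

5331 km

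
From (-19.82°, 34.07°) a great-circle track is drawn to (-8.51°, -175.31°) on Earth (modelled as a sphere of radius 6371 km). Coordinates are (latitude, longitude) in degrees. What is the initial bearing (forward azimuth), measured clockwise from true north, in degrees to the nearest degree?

Δλ = 150.620° = 2.6288 rad.
y = sin Δλ · cos φ₂ = (0.4906)(0.9890) = 0.4852
x = cos φ₁ sin φ₂ − sin φ₁ cos φ₂ cos Δλ = (0.9408)(-0.1480) − (-0.3391)(0.9890)(-0.8714) = -0.4314
θ = atan2(y, x) = 131.64°, so the bearing is 132°.

132°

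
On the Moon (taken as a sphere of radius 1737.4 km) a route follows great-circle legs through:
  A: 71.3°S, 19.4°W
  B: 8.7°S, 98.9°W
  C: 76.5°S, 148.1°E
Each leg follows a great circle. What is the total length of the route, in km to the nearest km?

5008 km

Leg A→B: central angle 1.3684 rad, distance 2377.4 km.
Leg B→C: central angle 1.5138 rad, distance 2630.2 km.
Total: 2377.4 + 2630.2 ≈ 5008 km.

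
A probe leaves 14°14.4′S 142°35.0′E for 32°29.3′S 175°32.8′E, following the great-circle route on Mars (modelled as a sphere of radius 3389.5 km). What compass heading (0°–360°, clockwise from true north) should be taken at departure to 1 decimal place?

Δλ = 32.963° = 0.5753 rad.
y = sin Δλ · cos φ₂ = (0.5441)(0.8435) = 0.4590
x = cos φ₁ sin φ₂ − sin φ₁ cos φ₂ cos Δλ = (0.9693)(-0.5371) − (-0.2460)(0.8435)(0.8390) = -0.3465
θ = atan2(y, x) = 127.06°, so the bearing is 127.1°.

127.1°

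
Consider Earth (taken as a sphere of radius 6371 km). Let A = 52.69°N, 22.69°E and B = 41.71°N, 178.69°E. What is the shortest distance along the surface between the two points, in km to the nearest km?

In radians: φ₁ = 0.9196, φ₂ = 0.7280, Δλ = 156.000° = 2.7227 rad.
cos c = sin φ₁ sin φ₂ + cos φ₁ cos φ₂ cos Δλ = (0.7954)(0.6654) + (0.6061)(0.7465)(-0.9135) = 0.11584,
so c = arccos(0.11584) = 1.45470 rad.
Distance = R·c = 6371 × 1.4547 ≈ 9268 km.

9268 km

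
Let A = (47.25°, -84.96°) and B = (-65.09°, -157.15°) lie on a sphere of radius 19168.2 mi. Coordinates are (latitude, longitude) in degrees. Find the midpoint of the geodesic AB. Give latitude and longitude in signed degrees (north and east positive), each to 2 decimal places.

Central angle δ = 2.1878 rad. Interpolating on the sphere with fraction f = 0.5:
P = [sin((1−f)δ)·A + sin(fδ)·B] / sin δ = 1.0892·A + 1.0892·B in Cartesian coordinates,
giving P = (-0.3578, -0.9147, -0.1881), i.e. latitude -10.84°, longitude -111.37°.

-10.84°, -111.37°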